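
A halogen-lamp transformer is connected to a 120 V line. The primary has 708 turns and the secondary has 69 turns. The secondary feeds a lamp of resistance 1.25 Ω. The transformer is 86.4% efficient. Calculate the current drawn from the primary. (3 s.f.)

I_p ≈ 1.06 A

V_s = 120 × 69/708 = 11.695 V.
I_s = V_s/R = 11.695/1.25 = 9.3559 A.
P_out = V_s I_s = 11.695 × 9.3559 = 109.42 W.
P_in = P_out/η = 109.42/0.864 = 126.64 W.
I_p = P_in/V_p = 126.64/120 = 1.06 A.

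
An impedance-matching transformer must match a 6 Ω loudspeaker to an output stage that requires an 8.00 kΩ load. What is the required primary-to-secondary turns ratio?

N_p/N_s ≈ 36.5

Z_p/Z_s = (N_p/N_s)², so N_p/N_s = √(8000/6) = √1330 = 36.5.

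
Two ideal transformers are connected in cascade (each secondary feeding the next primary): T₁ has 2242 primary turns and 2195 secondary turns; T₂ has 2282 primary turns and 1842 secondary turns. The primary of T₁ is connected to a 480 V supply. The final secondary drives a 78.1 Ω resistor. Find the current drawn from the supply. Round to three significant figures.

I_supply ≈ 3.84 A

After T₁: V = 480.00 × 2195/2242 = 469.94 V.
After T₂: V = 469.94 × 1842/2282 = 379.33 V.
I_load = 379.33/78.1 = 4.8569 A, so P_out = 379.33 × 4.8569 = 1842.4 W.
All ideal ⇒ P_in = P_out, so I_supply = 1842.4/480 = 3.84 A.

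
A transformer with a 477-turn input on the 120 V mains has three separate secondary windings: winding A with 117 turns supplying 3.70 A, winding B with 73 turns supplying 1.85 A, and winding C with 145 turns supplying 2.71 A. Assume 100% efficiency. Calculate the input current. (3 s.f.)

V_A = 120 × 117/477 = 29.434 V; V_B = 120 × 73/477 = 18.365 V; V_C = 120 × 145/477 = 36.478 V.
P_out = V_A I_A + V_B I_B + V_C I_C = 29.434×3.70 + 18.365×1.85 + 36.478×2.71 = 108.91 + 33.975 + 98.855 = 241.74 W.
Ideal ⇒ P_in = P_out, so I_in = P_out/V_in = 241.74/120 = 2.01 A.

I_in ≈ 2.01 A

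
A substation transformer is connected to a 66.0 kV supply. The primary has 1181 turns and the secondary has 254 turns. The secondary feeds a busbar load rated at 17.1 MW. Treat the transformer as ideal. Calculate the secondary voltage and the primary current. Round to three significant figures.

V_s ≈ 14200 V, I_p ≈ 259 A

V_s = V_p × N_s/N_p = 66000 × 254/1181 = 14195 V.
I_s = P/V_s = 1.71×10^7/14195 = 1204.7 A.
I_p = I_s × N_s/N_p = 1204.7 × 254/1181 = 259 A.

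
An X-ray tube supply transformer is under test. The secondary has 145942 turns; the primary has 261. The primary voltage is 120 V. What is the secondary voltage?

V_s/V_p = N_s/N_p, so V_s = 120 × 145942/261 = 67100 V.

V_s ≈ 67100 V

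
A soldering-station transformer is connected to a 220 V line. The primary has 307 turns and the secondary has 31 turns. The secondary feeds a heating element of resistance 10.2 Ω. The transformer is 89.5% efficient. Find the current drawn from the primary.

I_p ≈ 0.246 A

V_s = 220 × 31/307 = 22.215 V.
I_s = V_s/R = 22.215/10.2 = 2.1779 A.
P_out = V_s I_s = 22.215 × 2.1779 = 48.383 W.
P_in = P_out/η = 48.383/0.895 = 54.059 W.
I_p = P_in/V_p = 54.059/220 = 0.246 A.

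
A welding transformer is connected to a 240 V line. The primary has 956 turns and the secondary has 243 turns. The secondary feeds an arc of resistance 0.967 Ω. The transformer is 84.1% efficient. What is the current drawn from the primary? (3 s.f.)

V_s = 240 × 243/956 = 61.004 V.
I_s = V_s/R = 61.004/0.967 = 63.086 A.
P_out = V_s I_s = 61.004 × 63.086 = 3848.5 W.
P_in = P_out/η = 3848.5/0.841 = 4576.1 W.
I_p = P_in/V_p = 4576.1/240 = 19.1 A.

I_p ≈ 19.1 A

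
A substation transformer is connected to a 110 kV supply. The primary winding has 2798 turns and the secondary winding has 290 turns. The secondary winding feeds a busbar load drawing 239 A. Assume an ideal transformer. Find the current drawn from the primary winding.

I_p ≈ 24.8 A

For an ideal transformer I_p N_p = I_s N_s, so I_p = 239 × 290/2798 = 24.8 A.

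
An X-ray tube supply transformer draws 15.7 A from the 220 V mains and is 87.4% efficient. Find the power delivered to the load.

P_in = V_p I_p = 220 × 15.7 = 3454.0 W.
P_out = η P_in = 0.874 × 3454.0 = 3020 W.

P_out ≈ 3020 W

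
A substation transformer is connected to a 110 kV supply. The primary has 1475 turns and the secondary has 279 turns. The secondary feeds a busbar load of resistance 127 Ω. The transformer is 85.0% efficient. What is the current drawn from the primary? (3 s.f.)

I_p ≈ 36.5 A

V_s = 110000 × 279/1475 = 20807 V.
I_s = V_s/R = 20807/127 = 163.83 A.
P_out = V_s I_s = 20807 × 163.83 = 3.4088×10^6 W.
P_in = P_out/η = 3.4088×10^6/0.850 = 4.0104×10^6 W.
I_p = P_in/V_p = 4.0104×10^6/110000 = 36.5 A.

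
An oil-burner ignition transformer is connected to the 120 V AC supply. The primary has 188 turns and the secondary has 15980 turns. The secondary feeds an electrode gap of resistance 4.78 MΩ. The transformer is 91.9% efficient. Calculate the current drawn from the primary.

V_s = 120 × 15980/188 = 10200 V.
I_s = V_s/R = 10200/(4.78×10^6) = 0.0021339 A.
P_out = V_s I_s = 10200 × 0.0021339 = 21.766 W.
P_in = P_out/η = 21.766/0.919 = 23.684 W.
I_p = P_in/V_p = 23.684/120 = 0.197 A.

I_p ≈ 0.197 A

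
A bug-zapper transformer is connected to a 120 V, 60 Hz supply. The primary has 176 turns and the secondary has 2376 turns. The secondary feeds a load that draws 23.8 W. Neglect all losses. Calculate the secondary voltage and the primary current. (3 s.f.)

V_s ≈ 1620 V, I_p ≈ 0.198 A

V_s = V_p × N_s/N_p = 120 × 2376/176 = 1620.0 V.
I_s = P/V_s = 23.8/1620.0 = 0.014691 A.
I_p = I_s × N_s/N_p = 0.014691 × 2376/176 = 0.198 A.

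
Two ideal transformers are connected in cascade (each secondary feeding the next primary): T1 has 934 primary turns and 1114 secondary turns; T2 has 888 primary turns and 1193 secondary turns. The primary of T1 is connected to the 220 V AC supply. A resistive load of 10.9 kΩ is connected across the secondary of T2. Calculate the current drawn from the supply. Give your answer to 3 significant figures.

Secondary of T1: V = 220.00 × 1114/934 = 262.40 V.
Secondary of T2: V = 262.40 × 1193/888 = 352.52 V.
I_load = 352.52/10900 = 0.032342 A, so P_out = 352.52 × 0.032342 = 11.401 W.
All ideal ⇒ P_in = P_out, so I_supply = 11.401/220 = 0.0518 A.

I_supply ≈ 0.0518 A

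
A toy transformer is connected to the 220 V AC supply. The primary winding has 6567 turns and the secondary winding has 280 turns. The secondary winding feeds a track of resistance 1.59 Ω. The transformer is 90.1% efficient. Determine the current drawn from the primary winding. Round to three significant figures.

V_s = 220 × 280/6567 = 9.3802 V.
I_s = V_s/R = 9.3802/1.59 = 5.8995 A.
P_out = V_s I_s = 9.3802 × 5.8995 = 55.339 W.
P_in = P_out/η = 55.339/0.901 = 61.419 W.
I_p = P_in/V_p = 61.419/220 = 0.279 A.

I_p ≈ 0.279 A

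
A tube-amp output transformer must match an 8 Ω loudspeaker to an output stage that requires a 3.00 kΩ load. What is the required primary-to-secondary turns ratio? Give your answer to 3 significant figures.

Z_p/Z_s = (N_p/N_s)², so N_p/N_s = √(3000/8) = √375 = 19.4.

N_p/N_s ≈ 19.4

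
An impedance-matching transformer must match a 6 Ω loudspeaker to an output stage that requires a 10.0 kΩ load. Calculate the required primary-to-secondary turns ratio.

N_p/N_s ≈ 40.8

Z_p/Z_s = (N_p/N_s)², so N_p/N_s = √(10000/6) = √1670 = 40.8.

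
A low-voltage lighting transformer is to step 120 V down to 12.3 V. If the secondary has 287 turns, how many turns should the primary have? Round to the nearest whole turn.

N_p = 2800 turns

N_p/N_s = V_p/V_s, so N_p = 287 × 120/12.3 = 2800.0 ≈ 2800 turns.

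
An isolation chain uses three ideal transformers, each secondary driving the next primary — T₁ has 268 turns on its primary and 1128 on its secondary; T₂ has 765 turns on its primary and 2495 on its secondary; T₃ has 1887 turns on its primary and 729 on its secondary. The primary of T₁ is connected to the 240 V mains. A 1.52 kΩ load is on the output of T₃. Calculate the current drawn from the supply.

I_supply ≈ 4.44 A

After T₁: V = 240.00 × 1128/268 = 1010.1 V.
After T₂: V = 1010.1 × 2495/765 = 3294.5 V.
After T₃: V = 3294.5 × 729/1887 = 1272.8 V.
I_load = 1272.8/1520 = 0.83735 A, so P_out = 1272.8 × 0.83735 = 1065.8 W.
All ideal ⇒ P_in = P_out, so I_supply = 1065.8/240 = 4.44 A.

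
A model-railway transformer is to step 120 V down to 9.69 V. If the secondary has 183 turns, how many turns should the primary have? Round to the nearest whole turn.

N_p = 2266 turns

N_p/N_s = V_p/V_s, so N_p = 183 × 120/9.69 = 2266.3 ≈ 2266 turns.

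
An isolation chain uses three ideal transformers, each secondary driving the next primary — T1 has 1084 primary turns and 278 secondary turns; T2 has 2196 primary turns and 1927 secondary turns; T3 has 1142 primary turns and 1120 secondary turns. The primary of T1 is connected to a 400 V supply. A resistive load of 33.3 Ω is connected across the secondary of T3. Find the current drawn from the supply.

Secondary of T1: V = 400.00 × 278/1084 = 102.58 V.
Secondary of T2: V = 102.58 × 1927/2196 = 90.017 V.
Secondary of T3: V = 90.017 × 1120/1142 = 88.283 V.
I_load = 88.283/33.3 = 2.6511 A, so P_out = 88.283 × 2.6511 = 234.05 W.
All ideal ⇒ P_in = P_out, so I_supply = 234.05/400 = 0.585 A.

I_supply ≈ 0.585 A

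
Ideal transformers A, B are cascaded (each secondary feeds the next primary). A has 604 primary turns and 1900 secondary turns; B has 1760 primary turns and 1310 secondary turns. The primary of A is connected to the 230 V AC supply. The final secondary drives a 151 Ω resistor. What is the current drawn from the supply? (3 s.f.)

I_supply ≈ 8.35 A

Secondary of A: V = 230.00 × 1900/604 = 723.51 V.
Secondary of B: V = 723.51 × 1310/1760 = 538.52 V.
I_load = 538.52/151 = 3.5664 A, so P_out = 538.52 × 3.5664 = 1920.6 W.
All ideal ⇒ P_in = P_out, so I_supply = 1920.6/230 = 8.35 A.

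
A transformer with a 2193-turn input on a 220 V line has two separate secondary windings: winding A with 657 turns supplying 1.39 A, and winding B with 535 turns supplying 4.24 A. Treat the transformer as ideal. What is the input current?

I_in ≈ 1.45 A

V_A = 220 × 657/2193 = 65.910 V; V_B = 220 × 535/2193 = 53.671 V.
P_out = V_A I_A + V_B I_B = 65.910×1.39 + 53.671×4.24 = 91.615 + 227.56 = 319.18 W.
Ideal ⇒ P_in = P_out, so I_in = P_out/V_in = 319.18/220 = 1.45 A.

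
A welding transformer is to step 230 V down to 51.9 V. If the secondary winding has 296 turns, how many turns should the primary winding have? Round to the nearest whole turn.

N_p/N_s = V_p/V_s, so N_p = 296 × 230/51.9 = 1311.8 ≈ 1312 turns.

N_p = 1312 turns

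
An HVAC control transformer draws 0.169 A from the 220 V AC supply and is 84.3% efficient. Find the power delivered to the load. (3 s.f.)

P_out ≈ 31.3 W

P_in = V_p I_p = 220 × 0.169 = 37.180 W.
P_out = η P_in = 0.843 × 37.180 = 31.3 W.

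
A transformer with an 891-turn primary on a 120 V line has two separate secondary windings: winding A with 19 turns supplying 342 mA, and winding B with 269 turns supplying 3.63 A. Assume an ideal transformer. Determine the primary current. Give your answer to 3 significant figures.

I_p ≈ 1.10 A

V_A = 120 × 19/891 = 2.5589 V; V_B = 120 × 269/891 = 36.229 V.
P_out = V_A I_A + V_B I_B = 2.5589×0.342 + 36.229×3.63 = 0.87515 + 131.51 = 132.39 W.
Ideal ⇒ P_in = P_out, so I_p = P_out/V_p = 132.39/120 = 1.10 A.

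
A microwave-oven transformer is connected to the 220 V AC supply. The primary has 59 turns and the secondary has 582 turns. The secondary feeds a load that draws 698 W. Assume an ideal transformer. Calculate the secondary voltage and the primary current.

V_s = V_p × N_s/N_p = 220 × 582/59 = 2170.2 V.
I_s = P/V_s = 698/2170.2 = 0.32163 A.
I_p = I_s × N_s/N_p = 0.32163 × 582/59 = 3.17 A.

V_s ≈ 2170 V, I_p ≈ 3.17 A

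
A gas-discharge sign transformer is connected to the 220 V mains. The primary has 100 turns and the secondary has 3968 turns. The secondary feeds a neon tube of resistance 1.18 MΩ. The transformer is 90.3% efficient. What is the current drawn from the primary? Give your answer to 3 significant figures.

I_p ≈ 0.325 A

V_s = 220 × 3968/100 = 8729.6 V.
I_s = V_s/R = 8729.6/(1.18×10^6) = 0.0073980 A.
P_out = V_s I_s = 8729.6 × 0.0073980 = 64.581 W.
P_in = P_out/η = 64.581/0.903 = 71.519 W.
I_p = P_in/V_p = 71.519/220 = 0.325 A.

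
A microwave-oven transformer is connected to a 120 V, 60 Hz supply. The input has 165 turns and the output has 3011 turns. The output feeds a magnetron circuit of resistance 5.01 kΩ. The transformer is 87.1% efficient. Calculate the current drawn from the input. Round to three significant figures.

V_out = 120 × 3011/165 = 2189.8 V.
I_out = V_out/R = 2189.8/5010 = 0.43709 A.
P_out = V_out I_out = 2189.8 × 0.43709 = 957.15 W.
P_in = P_out/η = 957.15/0.871 = 1098.9 W.
I_in = P_in/V_in = 1098.9/120 = 9.16 A.

I_in ≈ 9.16 A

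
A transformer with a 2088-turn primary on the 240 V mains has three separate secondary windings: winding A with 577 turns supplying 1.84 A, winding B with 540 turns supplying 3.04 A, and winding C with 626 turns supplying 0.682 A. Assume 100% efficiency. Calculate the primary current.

I_p ≈ 1.50 A

V_A = 240 × 577/2088 = 66.322 V; V_B = 240 × 540/2088 = 62.069 V; V_C = 240 × 626/2088 = 71.954 V.
P_out = V_A I_A + V_B I_B + V_C I_C = 66.322×1.84 + 62.069×3.04 + 71.954×0.682 = 122.03 + 188.69 + 49.073 = 359.79 W.
Ideal ⇒ P_in = P_out, so I_p = P_out/V_p = 359.79/240 = 1.50 A.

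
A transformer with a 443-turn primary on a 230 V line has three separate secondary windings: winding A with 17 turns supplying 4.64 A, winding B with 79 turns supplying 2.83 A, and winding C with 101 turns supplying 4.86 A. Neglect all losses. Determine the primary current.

V_A = 230 × 17/443 = 8.8262 V; V_B = 230 × 79/443 = 41.016 V; V_C = 230 × 101/443 = 52.438 V.
P_out = V_A I_A + V_B I_B + V_C I_C = 8.8262×4.64 + 41.016×2.83 + 52.438×4.86 = 40.953 + 116.07 + 254.85 = 411.88 W.
Ideal ⇒ P_in = P_out, so I_p = P_out/V_p = 411.88/230 = 1.79 A.

I_p ≈ 1.79 A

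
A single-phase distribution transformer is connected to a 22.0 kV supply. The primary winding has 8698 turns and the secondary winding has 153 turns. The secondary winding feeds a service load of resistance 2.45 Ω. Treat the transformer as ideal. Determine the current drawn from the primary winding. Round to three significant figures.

V_s = V_p × N_s/N_p = 22000 × 153/8698 = 386.99 V.
I_s = V_s/R = 386.99/2.45 = 157.95 A.
For an ideal transformer I_p N_p = I_s N_s, so I_p = 157.95 × 153/8698 = 2.78 A.

I_p ≈ 2.78 A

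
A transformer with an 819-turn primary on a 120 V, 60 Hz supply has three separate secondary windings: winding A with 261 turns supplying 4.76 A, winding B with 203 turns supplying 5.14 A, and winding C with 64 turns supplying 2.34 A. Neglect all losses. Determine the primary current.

V_A = 120 × 261/819 = 38.242 V; V_B = 120 × 203/819 = 29.744 V; V_C = 120 × 64/819 = 9.3773 V.
P_out = V_A I_A + V_B I_B + V_C I_C = 38.242×4.76 + 29.744×5.14 + 9.3773×2.34 = 182.03 + 152.88 + 21.943 = 356.86 W.
Ideal ⇒ P_in = P_out, so I_p = P_out/V_p = 356.86/120 = 2.97 A.

I_p ≈ 2.97 A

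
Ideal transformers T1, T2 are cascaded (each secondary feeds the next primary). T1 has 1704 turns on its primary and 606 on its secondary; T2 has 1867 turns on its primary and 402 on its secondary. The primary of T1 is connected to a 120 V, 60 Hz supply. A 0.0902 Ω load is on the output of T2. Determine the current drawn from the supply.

I_supply ≈ 7.80 A

Secondary of T1: V = 120.00 × 606/1704 = 42.676 V.
Secondary of T2: V = 42.676 × 402/1867 = 9.1890 V.
I_load = 9.1890/0.0902 = 101.87 A, so P_out = 9.1890 × 101.87 = 936.11 W.
All ideal ⇒ P_in = P_out, so I_supply = 936.11/120 = 7.80 A.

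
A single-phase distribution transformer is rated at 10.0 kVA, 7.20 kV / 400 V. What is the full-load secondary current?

I_s ≈ 25.0 A

I_s = S/V_s = 10000/400 = 25.0 A.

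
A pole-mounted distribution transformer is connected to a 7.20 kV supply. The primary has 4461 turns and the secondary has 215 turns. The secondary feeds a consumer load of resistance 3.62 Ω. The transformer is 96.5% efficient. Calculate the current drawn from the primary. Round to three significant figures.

V_s = 7200 × 215/4461 = 347.01 V.
I_s = V_s/R = 347.01/3.62 = 95.858 A.
P_out = V_s I_s = 347.01 × 95.858 = 33264 W.
P_in = P_out/η = 33264/0.965 = 34470 W.
I_p = P_in/V_p = 34470/7200 = 4.79 A.

I_p ≈ 4.79 A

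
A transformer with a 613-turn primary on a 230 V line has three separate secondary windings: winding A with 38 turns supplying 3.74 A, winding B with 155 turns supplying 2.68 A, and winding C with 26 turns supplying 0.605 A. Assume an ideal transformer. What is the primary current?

I_p ≈ 0.935 A

V_A = 230 × 38/613 = 14.258 V; V_B = 230 × 155/613 = 58.157 V; V_C = 230 × 26/613 = 9.7553 V.
P_out = V_A I_A + V_B I_B + V_C I_C = 14.258×3.74 + 58.157×2.68 + 9.7553×0.605 = 53.324 + 155.86 + 5.9020 = 215.09 W.
Ideal ⇒ P_in = P_out, so I_p = P_out/V_p = 215.09/230 = 0.935 A.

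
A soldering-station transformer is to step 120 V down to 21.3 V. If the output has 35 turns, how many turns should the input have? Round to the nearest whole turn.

N_in = 197 turns

N_in/N_out = V_in/V_out, so N_in = 35 × 120/21.3 = 197.2 ≈ 197 turns.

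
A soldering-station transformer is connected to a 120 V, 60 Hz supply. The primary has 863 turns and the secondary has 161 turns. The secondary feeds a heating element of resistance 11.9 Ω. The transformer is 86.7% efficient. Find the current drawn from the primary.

V_s = 120 × 161/863 = 22.387 V.
I_s = V_s/R = 22.387/11.9 = 1.8813 A.
P_out = V_s I_s = 22.387 × 1.8813 = 42.116 W.
P_in = P_out/η = 42.116/0.867 = 48.577 W.
I_p = P_in/V_p = 48.577/120 = 0.405 A.

I_p ≈ 0.405 A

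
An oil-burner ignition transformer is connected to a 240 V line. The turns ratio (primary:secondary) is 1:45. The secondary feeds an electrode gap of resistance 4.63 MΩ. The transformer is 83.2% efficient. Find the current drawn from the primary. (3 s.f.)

I_p ≈ 0.126 A

V_s = 240 × 45/1 = 10800 V.
I_s = V_s/R = 10800/(4.63×10^6) = 0.0023326 A.
P_out = V_s I_s = 10800 × 0.0023326 = 25.192 W.
P_in = P_out/η = 25.192/0.832 = 30.279 W.
I_p = P_in/V_p = 30.279/240 = 0.126 A.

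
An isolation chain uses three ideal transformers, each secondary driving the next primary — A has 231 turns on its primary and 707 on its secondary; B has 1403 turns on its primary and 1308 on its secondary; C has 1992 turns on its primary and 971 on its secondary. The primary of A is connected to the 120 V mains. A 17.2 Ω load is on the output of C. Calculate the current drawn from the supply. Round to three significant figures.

After A: V = 120.00 × 707/231 = 367.27 V.
After B: V = 367.27 × 1308/1403 = 342.40 V.
After C: V = 342.40 × 971/1992 = 166.90 V.
I_load = 166.90/17.2 = 9.7038 A, so P_out = 166.90 × 9.7038 = 1619.6 W.
All ideal ⇒ P_in = P_out, so I_supply = 1619.6/120 = 13.5 A.

I_supply ≈ 13.5 A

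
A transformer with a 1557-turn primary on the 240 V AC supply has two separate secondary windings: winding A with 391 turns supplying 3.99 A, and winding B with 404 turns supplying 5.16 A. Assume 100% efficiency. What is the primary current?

V_A = 240 × 391/1557 = 60.270 V; V_B = 240 × 404/1557 = 62.274 V.
P_out = V_A I_A + V_B I_B = 60.270×3.99 + 62.274×5.16 = 240.48 + 321.33 = 561.81 W.
Ideal ⇒ P_in = P_out, so I_p = P_out/V_p = 561.81/240 = 2.34 A.

I_p ≈ 2.34 A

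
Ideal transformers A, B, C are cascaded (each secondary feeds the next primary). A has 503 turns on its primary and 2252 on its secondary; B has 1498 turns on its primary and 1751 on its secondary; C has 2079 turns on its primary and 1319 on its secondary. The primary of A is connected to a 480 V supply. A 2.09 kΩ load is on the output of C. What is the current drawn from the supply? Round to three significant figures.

I_supply ≈ 2.53 A

After A: V = 480.00 × 2252/503 = 2149.0 V.
After B: V = 2149.0 × 1751/1498 = 2512.0 V.
After C: V = 2512.0 × 1319/2079 = 1593.7 V.
I_load = 1593.7/2090 = 0.76254 A, so P_out = 1593.7 × 0.76254 = 1215.3 W.
All ideal ⇒ P_in = P_out, so I_supply = 1215.3/480 = 2.53 A.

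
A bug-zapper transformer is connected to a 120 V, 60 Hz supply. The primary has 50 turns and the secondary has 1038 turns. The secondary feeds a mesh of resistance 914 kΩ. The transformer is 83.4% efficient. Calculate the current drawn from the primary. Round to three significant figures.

V_s = 120 × 1038/50 = 2491.2 V.
I_s = V_s/R = 2491.2/914000 = 0.0027256 A.
P_out = V_s I_s = 2491.2 × 0.0027256 = 6.7900 W.
P_in = P_out/η = 6.7900/0.834 = 8.1415 W.
I_p = P_in/V_p = 8.1415/120 = 0.0678 A.

I_p ≈ 0.0678 A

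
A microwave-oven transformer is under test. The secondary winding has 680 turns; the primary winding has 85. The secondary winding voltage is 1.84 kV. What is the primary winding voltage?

V_p/V_s = N_p/N_s, so V_p = 1840 × 85/680 = 230 V.

V_p ≈ 230 V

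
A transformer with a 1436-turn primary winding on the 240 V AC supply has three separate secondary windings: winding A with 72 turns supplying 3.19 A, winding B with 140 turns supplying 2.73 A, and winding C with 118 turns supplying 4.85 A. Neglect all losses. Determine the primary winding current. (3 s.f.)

I_p ≈ 0.825 A

V_A = 240 × 72/1436 = 12.033 V; V_B = 240 × 140/1436 = 23.398 V; V_C = 240 × 118/1436 = 19.721 V.
P_out = V_A I_A + V_B I_B + V_C I_C = 12.033×3.19 + 23.398×2.73 + 19.721×4.85 = 38.387 + 63.877 + 95.649 = 197.91 W.
Ideal ⇒ P_in = P_out, so I_p = P_out/V_p = 197.91/240 = 0.825 A.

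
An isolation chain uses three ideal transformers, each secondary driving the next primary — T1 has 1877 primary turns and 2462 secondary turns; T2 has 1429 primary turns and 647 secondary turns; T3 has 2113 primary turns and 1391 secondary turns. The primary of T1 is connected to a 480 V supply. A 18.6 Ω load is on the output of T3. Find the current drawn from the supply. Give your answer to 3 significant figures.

I_supply ≈ 3.94 A

Secondary of T1: V = 480.00 × 2462/1877 = 629.60 V.
Secondary of T2: V = 629.60 × 647/1429 = 285.06 V.
Secondary of T3: V = 285.06 × 1391/2113 = 187.66 V.
I_load = 187.66/18.6 = 10.089 A, so P_out = 187.66 × 10.089 = 1893.3 W.
All ideal ⇒ P_in = P_out, so I_supply = 1893.3/480 = 3.94 A.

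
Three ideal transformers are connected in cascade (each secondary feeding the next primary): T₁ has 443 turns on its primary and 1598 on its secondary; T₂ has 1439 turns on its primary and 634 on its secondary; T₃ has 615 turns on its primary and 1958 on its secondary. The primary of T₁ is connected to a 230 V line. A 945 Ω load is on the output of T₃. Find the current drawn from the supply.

After T₁: V = 230.00 × 1598/443 = 829.66 V.
After T₂: V = 829.66 × 634/1439 = 365.54 V.
After T₃: V = 365.54 × 1958/615 = 1163.8 V.
I_load = 1163.8/945 = 1.2315 A, so P_out = 1163.8 × 1.2315 = 1433.2 W.
All ideal ⇒ P_in = P_out, so I_supply = 1433.2/230 = 6.23 A.

I_supply ≈ 6.23 A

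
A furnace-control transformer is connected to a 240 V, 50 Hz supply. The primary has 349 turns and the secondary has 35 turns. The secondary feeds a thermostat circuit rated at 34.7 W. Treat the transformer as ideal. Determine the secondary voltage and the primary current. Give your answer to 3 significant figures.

V_s ≈ 24.1 V, I_p ≈ 0.145 A

V_s = V_p × N_s/N_p = 240 × 35/349 = 24.069 V.
I_s = P/V_s = 34.7/24.069 = 1.4417 A.
I_p = I_s × N_s/N_p = 1.4417 × 35/349 = 0.145 A.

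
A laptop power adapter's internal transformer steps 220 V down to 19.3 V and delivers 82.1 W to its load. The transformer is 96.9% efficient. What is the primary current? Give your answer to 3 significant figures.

P_in = P_out/η = 82.1/0.969 = 84.727 W.
I_p = P_in/V_p = 84.727/220 = 0.385 A.

I_p ≈ 0.385 A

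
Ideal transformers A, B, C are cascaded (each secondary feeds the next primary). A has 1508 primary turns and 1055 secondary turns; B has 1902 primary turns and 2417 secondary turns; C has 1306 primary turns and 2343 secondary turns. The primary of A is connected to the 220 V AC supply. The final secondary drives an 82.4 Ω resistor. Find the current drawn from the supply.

After A: V = 220.00 × 1055/1508 = 153.91 V.
After B: V = 153.91 × 2417/1902 = 195.59 V.
After C: V = 195.59 × 2343/1306 = 350.89 V.
I_load = 350.89/82.4 = 4.2584 A, so P_out = 350.89 × 4.2584 = 1494.2 W.
All ideal ⇒ P_in = P_out, so I_supply = 1494.2/220 = 6.79 A.

I_supply ≈ 6.79 A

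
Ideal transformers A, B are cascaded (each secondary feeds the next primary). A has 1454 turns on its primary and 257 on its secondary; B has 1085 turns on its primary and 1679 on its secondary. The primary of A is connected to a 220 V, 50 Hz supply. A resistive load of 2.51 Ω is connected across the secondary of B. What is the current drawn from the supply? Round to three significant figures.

Secondary of A: V = 220.00 × 257/1454 = 38.886 V.
Secondary of B: V = 38.886 × 1679/1085 = 60.174 V.
I_load = 60.174/2.51 = 23.974 A, so P_out = 60.174 × 23.974 = 1442.6 W.
All ideal ⇒ P_in = P_out, so I_supply = 1442.6/220 = 6.56 A.

I_supply ≈ 6.56 A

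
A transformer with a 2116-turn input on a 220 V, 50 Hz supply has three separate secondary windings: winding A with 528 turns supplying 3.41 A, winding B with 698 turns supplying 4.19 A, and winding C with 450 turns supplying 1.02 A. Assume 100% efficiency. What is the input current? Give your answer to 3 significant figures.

I_in ≈ 2.45 A

V_A = 220 × 528/2116 = 54.896 V; V_B = 220 × 698/2116 = 72.571 V; V_C = 220 × 450/2116 = 46.786 V.
P_out = V_A I_A + V_B I_B + V_C I_C = 54.896×3.41 + 72.571×4.19 + 46.786×1.02 = 187.20 + 304.07 + 47.722 = 538.99 W.
Ideal ⇒ P_in = P_out, so I_in = P_out/V_in = 538.99/220 = 2.45 A.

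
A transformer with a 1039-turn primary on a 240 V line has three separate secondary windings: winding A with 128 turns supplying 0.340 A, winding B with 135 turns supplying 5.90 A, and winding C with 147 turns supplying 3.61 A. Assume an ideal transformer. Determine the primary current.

V_A = 240 × 128/1039 = 29.567 V; V_B = 240 × 135/1039 = 31.184 V; V_C = 240 × 147/1039 = 33.956 V.
P_out = V_A I_A + V_B I_B + V_C I_C = 29.567×0.340 + 31.184×5.90 + 33.956×3.61 = 10.053 + 183.98 + 122.58 = 316.62 W.
Ideal ⇒ P_in = P_out, so I_p = P_out/V_p = 316.62/240 = 1.32 A.

I_p ≈ 1.32 A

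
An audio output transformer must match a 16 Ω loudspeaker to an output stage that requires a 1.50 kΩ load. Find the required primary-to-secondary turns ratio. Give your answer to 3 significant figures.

N_p/N_s ≈ 9.68

Z_p/Z_s = (N_p/N_s)², so N_p/N_s = √(1500/16) = √93.8 = 9.68.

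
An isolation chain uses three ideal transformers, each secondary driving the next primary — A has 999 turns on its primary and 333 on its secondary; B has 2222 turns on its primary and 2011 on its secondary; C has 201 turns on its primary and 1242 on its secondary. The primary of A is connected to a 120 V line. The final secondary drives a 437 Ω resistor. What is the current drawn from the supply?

I_supply ≈ 0.954 A

After A: V = 120.00 × 333/999 = 40.000 V.
After B: V = 40.000 × 2011/2222 = 36.202 V.
After C: V = 36.202 × 1242/201 = 223.69 V.
I_load = 223.69/437 = 0.51188 A, so P_out = 223.69 × 0.51188 = 114.51 W.
All ideal ⇒ P_in = P_out, so I_supply = 114.51/120 = 0.954 A.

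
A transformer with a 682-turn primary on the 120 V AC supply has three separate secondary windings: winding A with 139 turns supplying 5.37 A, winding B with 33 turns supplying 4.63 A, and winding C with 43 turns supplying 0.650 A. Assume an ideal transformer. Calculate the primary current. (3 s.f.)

I_p ≈ 1.36 A

V_A = 120 × 139/682 = 24.457 V; V_B = 120 × 33/682 = 5.8065 V; V_C = 120 × 43/682 = 7.5660 V.
P_out = V_A I_A + V_B I_B + V_C I_C = 24.457×5.37 + 5.8065×4.63 + 7.5660×0.650 = 131.34 + 26.884 + 4.9179 = 163.14 W.
Ideal ⇒ P_in = P_out, so I_p = P_out/V_p = 163.14/120 = 1.36 A.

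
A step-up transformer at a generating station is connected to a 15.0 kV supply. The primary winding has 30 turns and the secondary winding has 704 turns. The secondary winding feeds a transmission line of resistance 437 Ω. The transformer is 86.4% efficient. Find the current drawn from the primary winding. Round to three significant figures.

I_p ≈ 21900 A

V_s = 15000 × 704/30 = 352000 V.
I_s = V_s/R = 352000/437 = 805.49 A.
P_out = V_s I_s = 352000 × 805.49 = 2.8353×10^8 W.
P_in = P_out/η = 2.8353×10^8/0.864 = 3.2816×10^8 W.
I_p = P_in/V_p = 3.2816×10^8/15000 = 21900 A.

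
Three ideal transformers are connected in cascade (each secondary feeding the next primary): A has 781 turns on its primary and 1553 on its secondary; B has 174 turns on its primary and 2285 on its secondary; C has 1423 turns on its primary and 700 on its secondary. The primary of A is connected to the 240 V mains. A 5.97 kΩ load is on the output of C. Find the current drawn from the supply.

After A: V = 240.00 × 1553/781 = 477.23 V.
After B: V = 477.23 × 2285/174 = 6267.1 V.
After C: V = 6267.1 × 700/1423 = 3082.9 V.
I_load = 3082.9/5970 = 0.51640 A, so P_out = 3082.9 × 0.51640 = 1592.0 W.
All ideal ⇒ P_in = P_out, so I_supply = 1592.0/240 = 6.63 A.

I_supply ≈ 6.63 A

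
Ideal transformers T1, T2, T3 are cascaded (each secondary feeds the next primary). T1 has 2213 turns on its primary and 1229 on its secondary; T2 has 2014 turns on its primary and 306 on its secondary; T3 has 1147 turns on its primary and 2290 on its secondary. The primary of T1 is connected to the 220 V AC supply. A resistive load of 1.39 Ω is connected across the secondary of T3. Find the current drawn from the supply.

After T1: V = 220.00 × 1229/2213 = 122.18 V.
After T2: V = 122.18 × 306/2014 = 18.563 V.
After T3: V = 18.563 × 2290/1147 = 37.062 V.
I_load = 37.062/1.39 = 26.663 A, so P_out = 37.062 × 26.663 = 988.19 W.
All ideal ⇒ P_in = P_out, so I_supply = 988.19/220 = 4.49 A.

I_supply ≈ 4.49 A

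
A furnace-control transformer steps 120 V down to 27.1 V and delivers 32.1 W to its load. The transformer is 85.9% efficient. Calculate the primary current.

P_in = P_out/η = 32.1/0.859 = 37.369 W.
I_p = P_in/V_p = 37.369/120 = 0.311 A.

I_p ≈ 0.311 A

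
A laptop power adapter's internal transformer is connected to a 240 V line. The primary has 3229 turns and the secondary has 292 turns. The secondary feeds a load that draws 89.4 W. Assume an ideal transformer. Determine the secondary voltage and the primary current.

V_s = V_p × N_s/N_p = 240 × 292/3229 = 21.703 V.
I_s = P/V_s = 89.4/21.703 = 4.1192 A.
I_p = I_s × N_s/N_p = 4.1192 × 292/3229 = 0.372 A.

V_s ≈ 21.7 V, I_p ≈ 0.372 A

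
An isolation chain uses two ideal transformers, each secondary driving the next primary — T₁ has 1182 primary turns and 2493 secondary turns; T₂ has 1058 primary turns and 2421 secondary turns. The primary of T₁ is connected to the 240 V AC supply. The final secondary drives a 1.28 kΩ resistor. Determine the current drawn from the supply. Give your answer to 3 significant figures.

I_supply ≈ 4.37 A

Secondary of T₁: V = 240.00 × 2493/1182 = 506.19 V.
Secondary of T₂: V = 506.19 × 2421/1058 = 1158.3 V.
I_load = 1158.3/1280 = 0.90493 A, so P_out = 1158.3 × 0.90493 = 1048.2 W.
All ideal ⇒ P_in = P_out, so I_supply = 1048.2/240 = 4.37 A.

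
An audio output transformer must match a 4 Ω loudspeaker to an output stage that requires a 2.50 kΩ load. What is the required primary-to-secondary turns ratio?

Z_p/Z_s = (N_p/N_s)², so N_p/N_s = √(2500/4) = √625 = 25.0.

N_p/N_s ≈ 25.0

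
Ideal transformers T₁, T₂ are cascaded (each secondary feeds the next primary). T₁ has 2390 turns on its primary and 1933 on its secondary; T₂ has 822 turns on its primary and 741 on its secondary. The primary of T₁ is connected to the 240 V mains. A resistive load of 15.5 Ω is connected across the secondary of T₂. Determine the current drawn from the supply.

Secondary of T₁: V = 240.00 × 1933/2390 = 194.11 V.
Secondary of T₂: V = 194.11 × 741/822 = 174.98 V.
I_load = 174.98/15.5 = 11.289 A, so P_out = 174.98 × 11.289 = 1975.4 W.
All ideal ⇒ P_in = P_out, so I_supply = 1975.4/240 = 8.23 A.

I_supply ≈ 8.23 A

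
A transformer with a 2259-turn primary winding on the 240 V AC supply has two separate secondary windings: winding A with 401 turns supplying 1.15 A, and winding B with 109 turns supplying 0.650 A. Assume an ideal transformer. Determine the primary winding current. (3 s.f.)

I_p ≈ 0.236 A

V_A = 240 × 401/2259 = 42.603 V; V_B = 240 × 109/2259 = 11.580 V.
P_out = V_A I_A + V_B I_B = 42.603×1.15 + 11.580×0.650 = 48.993 + 7.5272 = 56.521 W.
Ideal ⇒ P_in = P_out, so I_p = P_out/V_p = 56.521/240 = 0.236 A.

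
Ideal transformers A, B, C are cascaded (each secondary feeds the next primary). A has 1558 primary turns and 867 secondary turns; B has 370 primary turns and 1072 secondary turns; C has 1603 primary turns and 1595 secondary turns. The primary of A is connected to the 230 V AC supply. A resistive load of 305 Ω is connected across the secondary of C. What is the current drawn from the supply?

I_supply ≈ 1.94 A

After A: V = 230.00 × 867/1558 = 127.99 V.
After B: V = 127.99 × 1072/370 = 370.83 V.
After C: V = 370.83 × 1595/1603 = 368.98 V.
I_load = 368.98/305 = 1.2098 A, so P_out = 368.98 × 1.2098 = 446.37 W.
All ideal ⇒ P_in = P_out, so I_supply = 446.37/230 = 1.94 A.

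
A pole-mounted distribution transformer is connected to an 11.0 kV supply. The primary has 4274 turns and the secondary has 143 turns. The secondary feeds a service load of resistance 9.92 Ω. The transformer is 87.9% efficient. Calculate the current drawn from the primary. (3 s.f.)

I_p ≈ 1.41 A

V_s = 11000 × 143/4274 = 368.04 V.
I_s = V_s/R = 368.04/9.92 = 37.101 A.
P_out = V_s I_s = 368.04 × 37.101 = 13655 W.
P_in = P_out/η = 13655/0.879 = 15534 W.
I_p = P_in/V_p = 15534/11000 = 1.41 A.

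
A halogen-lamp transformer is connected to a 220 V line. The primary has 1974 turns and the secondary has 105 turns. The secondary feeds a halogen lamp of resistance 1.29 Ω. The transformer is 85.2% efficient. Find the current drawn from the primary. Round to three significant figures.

I_p ≈ 0.566 A

V_s = 220 × 105/1974 = 11.702 V.
I_s = V_s/R = 11.702/1.29 = 9.0714 A.
P_out = V_s I_s = 11.702 × 9.0714 = 106.15 W.
P_in = P_out/η = 106.15/0.852 = 124.59 W.
I_p = P_in/V_p = 124.59/220 = 0.566 A.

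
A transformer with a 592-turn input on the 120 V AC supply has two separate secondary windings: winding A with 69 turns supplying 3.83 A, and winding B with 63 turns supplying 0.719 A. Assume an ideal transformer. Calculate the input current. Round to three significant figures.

I_in ≈ 0.523 A

V_A = 120 × 69/592 = 13.986 V; V_B = 120 × 63/592 = 12.770 V.
P_out = V_A I_A + V_B I_B = 13.986×3.83 + 12.770×0.719 = 53.568 + 9.1818 = 62.750 W.
Ideal ⇒ P_in = P_out, so I_in = P_out/V_in = 62.750/120 = 0.523 A.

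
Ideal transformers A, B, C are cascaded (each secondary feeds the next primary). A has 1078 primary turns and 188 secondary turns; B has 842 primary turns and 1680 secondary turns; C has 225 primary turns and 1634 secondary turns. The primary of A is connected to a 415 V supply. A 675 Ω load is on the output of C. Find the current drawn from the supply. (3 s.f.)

After A: V = 415.00 × 188/1078 = 72.375 V.
After B: V = 72.375 × 1680/842 = 144.41 V.
After C: V = 144.41 × 1634/225 = 1048.7 V.
I_load = 1048.7/675 = 1.5536 A, so P_out = 1048.7 × 1.5536 = 1629.3 W.
All ideal ⇒ P_in = P_out, so I_supply = 1629.3/415 = 3.93 A.

I_supply ≈ 3.93 A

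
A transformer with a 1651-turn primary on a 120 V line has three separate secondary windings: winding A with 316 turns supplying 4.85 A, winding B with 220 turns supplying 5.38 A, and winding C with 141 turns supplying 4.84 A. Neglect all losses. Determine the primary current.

I_p ≈ 2.06 A

V_A = 120 × 316/1651 = 22.968 V; V_B = 120 × 220/1651 = 15.990 V; V_C = 120 × 141/1651 = 10.248 V.
P_out = V_A I_A + V_B I_B + V_C I_C = 22.968×4.85 + 15.990×5.38 + 10.248×4.84 = 111.39 + 86.028 + 49.602 = 247.02 W.
Ideal ⇒ P_in = P_out, so I_p = P_out/V_p = 247.02/120 = 2.06 A.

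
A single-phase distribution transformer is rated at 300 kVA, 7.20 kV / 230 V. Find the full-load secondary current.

I_s ≈ 1300 A

I_s = S/V_s = 300000/230 = 1300 A.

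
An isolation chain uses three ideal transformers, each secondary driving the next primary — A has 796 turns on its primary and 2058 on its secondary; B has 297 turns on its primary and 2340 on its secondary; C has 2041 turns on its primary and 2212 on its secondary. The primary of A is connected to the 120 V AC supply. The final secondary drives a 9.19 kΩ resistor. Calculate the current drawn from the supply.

I_supply ≈ 6.36 A

Secondary of A: V = 120.00 × 2058/796 = 310.25 V.
Secondary of B: V = 310.25 × 2340/297 = 2444.4 V.
Secondary of C: V = 2444.4 × 2212/2041 = 2649.2 V.
I_load = 2649.2/9190 = 0.28827 A, so P_out = 2649.2 × 0.28827 = 763.69 W.
All ideal ⇒ P_in = P_out, so I_supply = 763.69/120 = 6.36 A.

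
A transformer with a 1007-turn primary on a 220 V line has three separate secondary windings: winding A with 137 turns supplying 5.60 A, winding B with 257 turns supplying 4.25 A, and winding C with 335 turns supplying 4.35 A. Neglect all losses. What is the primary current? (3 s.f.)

I_p ≈ 3.29 A

V_A = 220 × 137/1007 = 29.930 V; V_B = 220 × 257/1007 = 56.147 V; V_C = 220 × 335/1007 = 73.188 V.
P_out = V_A I_A + V_B I_B + V_C I_C = 29.930×5.60 + 56.147×4.25 + 73.188×4.35 = 167.61 + 238.62 + 318.37 = 724.60 W.
Ideal ⇒ P_in = P_out, so I_p = P_out/V_p = 724.60/220 = 3.29 A.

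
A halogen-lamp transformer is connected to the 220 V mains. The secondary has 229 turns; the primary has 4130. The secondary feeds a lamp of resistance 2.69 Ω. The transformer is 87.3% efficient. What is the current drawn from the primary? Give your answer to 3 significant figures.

I_p ≈ 0.288 A

V_s = 220 × 229/4130 = 12.199 V.
I_s = V_s/R = 12.199/2.69 = 4.5348 A.
P_out = V_s I_s = 12.199 × 4.5348 = 55.318 W.
P_in = P_out/η = 55.318/0.873 = 63.365 W.
I_p = P_in/V_p = 63.365/220 = 0.288 A.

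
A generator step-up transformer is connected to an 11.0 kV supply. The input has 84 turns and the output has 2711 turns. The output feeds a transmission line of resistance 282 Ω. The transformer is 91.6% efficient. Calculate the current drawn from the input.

V_out = 11000 × 2711/84 = 355010 V.
I_out = V_out/R = 355010/282 = 1258.9 A.
P_out = V_out I_out = 355010 × 1258.9 = 4.4693×10^8 W.
P_in = P_out/η = 4.4693×10^8/0.916 = 4.8791×10^8 W.
I_in = P_in/V_in = 4.8791×10^8/11000 = 44400 A.

I_in ≈ 44400 A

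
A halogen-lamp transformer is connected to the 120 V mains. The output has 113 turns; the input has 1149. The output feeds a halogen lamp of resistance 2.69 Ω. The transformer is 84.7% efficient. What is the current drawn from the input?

V_out = 120 × 113/1149 = 11.802 V.
I_out = V_out/R = 11.802/2.69 = 4.3872 A.
P_out = V_out I_out = 11.802 × 4.3872 = 51.776 W.
P_in = P_out/η = 51.776/0.847 = 61.128 W.
I_in = P_in/V_in = 61.128/120 = 0.509 A.

I_in ≈ 0.509 A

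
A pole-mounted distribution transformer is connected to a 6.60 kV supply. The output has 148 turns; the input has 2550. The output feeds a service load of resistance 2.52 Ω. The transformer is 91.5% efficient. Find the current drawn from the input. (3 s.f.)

V_out = 6600 × 148/2550 = 383.06 V.
I_out = V_out/R = 383.06/2.52 = 152.01 A.
P_out = V_out I_out = 383.06 × 152.01 = 58228 W.
P_in = P_out/η = 58228/0.915 = 63637 W.
I_in = P_in/V_in = 63637/6600 = 9.64 A.

I_in ≈ 9.64 A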